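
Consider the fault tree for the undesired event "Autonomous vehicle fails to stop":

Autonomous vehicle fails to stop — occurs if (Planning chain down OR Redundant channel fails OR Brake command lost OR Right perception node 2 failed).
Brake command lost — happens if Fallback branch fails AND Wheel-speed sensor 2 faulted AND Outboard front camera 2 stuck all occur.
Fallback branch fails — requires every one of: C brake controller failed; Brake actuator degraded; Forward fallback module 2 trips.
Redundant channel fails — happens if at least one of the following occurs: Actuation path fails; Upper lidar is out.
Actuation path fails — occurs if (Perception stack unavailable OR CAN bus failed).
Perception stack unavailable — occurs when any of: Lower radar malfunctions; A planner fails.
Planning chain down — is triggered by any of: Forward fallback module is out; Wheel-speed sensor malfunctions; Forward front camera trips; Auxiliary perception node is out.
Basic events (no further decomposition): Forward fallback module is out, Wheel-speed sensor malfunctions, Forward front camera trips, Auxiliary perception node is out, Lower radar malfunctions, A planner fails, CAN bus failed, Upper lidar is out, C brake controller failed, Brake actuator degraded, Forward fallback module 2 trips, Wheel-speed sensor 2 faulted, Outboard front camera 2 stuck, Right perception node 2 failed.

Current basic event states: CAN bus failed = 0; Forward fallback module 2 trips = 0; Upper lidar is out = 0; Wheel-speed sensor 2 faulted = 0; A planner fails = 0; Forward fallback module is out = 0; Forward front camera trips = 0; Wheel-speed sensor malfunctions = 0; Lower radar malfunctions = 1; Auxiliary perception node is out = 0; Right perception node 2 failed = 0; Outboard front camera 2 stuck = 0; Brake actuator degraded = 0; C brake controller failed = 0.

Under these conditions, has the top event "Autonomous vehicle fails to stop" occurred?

Yes

Planning chain down [OR]: Forward fallback module is out=not, Wheel-speed sensor malfunctions=not, Forward front camera trips=not, Auxiliary perception node is out=not → no input occurs → does not occur.
Perception stack unavailable [OR]: Lower radar malfunctions=occurs, A planner fails=not → at least one input occurs → occurs.
Actuation path fails [OR]: Perception stack unavailable=occurs, CAN bus failed=not → at least one input occurs → occurs.
Redundant channel fails [OR]: Actuation path fails=occurs, Upper lidar is out=not → at least one input occurs → occurs.
Fallback branch fails [AND]: C brake controller failed=not, Brake actuator degraded=not, Forward fallback module 2 trips=not → not all inputs occur → does not occur.
Brake command lost [AND]: Fallback branch fails=not, Wheel-speed sensor 2 faulted=not, Outboard front camera 2 stuck=not → not all inputs occur → does not occur.
Autonomous vehicle fails to stop [OR]: Planning chain down=not, Redundant channel fails=occurs, Brake command lost=not, Right perception node 2 failed=not → at least one input occurs → occurs.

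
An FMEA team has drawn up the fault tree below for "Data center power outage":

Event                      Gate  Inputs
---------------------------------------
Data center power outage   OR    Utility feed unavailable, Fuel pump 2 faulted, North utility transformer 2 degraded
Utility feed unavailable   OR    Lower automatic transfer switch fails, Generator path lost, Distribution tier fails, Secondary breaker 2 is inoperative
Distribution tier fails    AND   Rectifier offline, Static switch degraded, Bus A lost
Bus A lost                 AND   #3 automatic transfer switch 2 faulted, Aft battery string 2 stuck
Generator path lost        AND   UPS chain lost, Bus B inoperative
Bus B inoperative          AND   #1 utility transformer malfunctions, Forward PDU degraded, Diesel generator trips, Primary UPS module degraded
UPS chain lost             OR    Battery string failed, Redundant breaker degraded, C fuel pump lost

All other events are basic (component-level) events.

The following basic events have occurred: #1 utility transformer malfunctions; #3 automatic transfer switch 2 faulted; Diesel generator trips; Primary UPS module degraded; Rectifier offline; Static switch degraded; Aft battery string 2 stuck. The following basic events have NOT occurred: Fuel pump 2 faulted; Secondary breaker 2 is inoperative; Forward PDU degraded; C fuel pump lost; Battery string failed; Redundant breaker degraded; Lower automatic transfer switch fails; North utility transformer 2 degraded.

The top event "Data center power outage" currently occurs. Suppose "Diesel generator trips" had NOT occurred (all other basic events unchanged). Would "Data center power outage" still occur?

Yes

Counterfactual: set "Diesel generator trips" to not occurred.
UPS chain lost [OR]: Battery string failed=not, Redundant breaker degraded=not, C fuel pump lost=not → no input occurs → does not occur.
Bus B inoperative [AND]: #1 utility transformer malfunctions=occurs, Forward PDU degraded=not, Diesel generator trips=not, Primary UPS module degraded=occurs → not all inputs occur → does not occur.
Generator path lost [AND]: UPS chain lost=not, Bus B inoperative=not → not all inputs occur → does not occur.
Bus A lost [AND]: #3 automatic transfer switch 2 faulted=occurs, Aft battery string 2 stuck=occurs → all inputs occur → occurs.
Distribution tier fails [AND]: Rectifier offline=occurs, Static switch degraded=occurs, Bus A lost=occurs → all inputs occur → occurs.
Utility feed unavailable [OR]: Lower automatic transfer switch fails=not, Generator path lost=not, Distribution tier fails=occurs, Secondary breaker 2 is inoperative=not → at least one input occurs → occurs.
Data center power outage [OR]: Utility feed unavailable=occurs, Fuel pump 2 faulted=not, North utility transformer 2 degraded=not → at least one input occurs → occurs.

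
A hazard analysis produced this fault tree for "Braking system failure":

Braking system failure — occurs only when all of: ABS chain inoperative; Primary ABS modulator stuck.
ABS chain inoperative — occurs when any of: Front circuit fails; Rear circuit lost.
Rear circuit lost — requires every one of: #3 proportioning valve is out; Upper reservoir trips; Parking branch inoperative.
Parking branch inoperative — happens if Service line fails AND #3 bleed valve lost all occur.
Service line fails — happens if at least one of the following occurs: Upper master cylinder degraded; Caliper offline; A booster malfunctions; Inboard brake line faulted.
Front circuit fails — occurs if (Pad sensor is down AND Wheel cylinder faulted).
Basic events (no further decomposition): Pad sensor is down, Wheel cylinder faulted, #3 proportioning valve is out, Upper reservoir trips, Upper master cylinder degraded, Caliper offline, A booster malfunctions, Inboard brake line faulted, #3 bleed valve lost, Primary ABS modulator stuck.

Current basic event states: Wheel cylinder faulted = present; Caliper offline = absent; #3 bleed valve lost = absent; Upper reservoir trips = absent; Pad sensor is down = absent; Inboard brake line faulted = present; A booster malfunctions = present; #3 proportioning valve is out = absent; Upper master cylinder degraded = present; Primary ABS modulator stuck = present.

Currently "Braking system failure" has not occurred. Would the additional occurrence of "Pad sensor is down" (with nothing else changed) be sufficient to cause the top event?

Counterfactual: set "Pad sensor is down" to occurred.
Front circuit fails [AND]: Pad sensor is down=occurs, Wheel cylinder faulted=occurs → all inputs occur → occurs.
Service line fails [OR]: Upper master cylinder degraded=occurs, Caliper offline=not, A booster malfunctions=occurs, Inboard brake line faulted=occurs → at least one input occurs → occurs.
Parking branch inoperative [AND]: Service line fails=occurs, #3 bleed valve lost=not → not all inputs occur → does not occur.
Rear circuit lost [AND]: #3 proportioning valve is out=not, Upper reservoir trips=not, Parking branch inoperative=not → not all inputs occur → does not occur.
ABS chain inoperative [OR]: Front circuit fails=occurs, Rear circuit lost=not → at least one input occurs → occurs.
Braking system failure [AND]: ABS chain inoperative=occurs, Primary ABS modulator stuck=occurs → all inputs occur → occurs.

Yes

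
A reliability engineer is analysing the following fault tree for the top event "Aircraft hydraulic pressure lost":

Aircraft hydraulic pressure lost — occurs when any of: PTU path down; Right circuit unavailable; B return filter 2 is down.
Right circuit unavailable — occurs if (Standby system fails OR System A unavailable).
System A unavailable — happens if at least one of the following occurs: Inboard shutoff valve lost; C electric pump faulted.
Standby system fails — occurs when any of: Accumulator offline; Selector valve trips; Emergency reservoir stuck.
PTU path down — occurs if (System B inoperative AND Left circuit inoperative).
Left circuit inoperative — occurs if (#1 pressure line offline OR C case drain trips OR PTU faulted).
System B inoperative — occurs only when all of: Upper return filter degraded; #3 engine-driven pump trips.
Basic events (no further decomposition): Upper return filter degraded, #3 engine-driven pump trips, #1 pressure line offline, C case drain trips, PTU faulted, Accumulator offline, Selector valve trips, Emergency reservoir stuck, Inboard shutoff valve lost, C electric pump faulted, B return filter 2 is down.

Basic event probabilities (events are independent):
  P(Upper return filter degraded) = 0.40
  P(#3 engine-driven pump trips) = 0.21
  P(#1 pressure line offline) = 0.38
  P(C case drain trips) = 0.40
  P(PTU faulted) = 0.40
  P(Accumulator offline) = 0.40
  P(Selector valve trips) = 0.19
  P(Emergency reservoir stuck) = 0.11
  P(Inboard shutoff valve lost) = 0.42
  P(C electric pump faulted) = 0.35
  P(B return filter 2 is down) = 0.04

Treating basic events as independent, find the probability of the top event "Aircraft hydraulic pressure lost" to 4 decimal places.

0.8537

P(System B inoperative) [AND] = 0.40 × 0.21 = 0.084000
P(Left circuit inoperative) [OR] = 1 − (1−0.38) × (1−0.40) × (1−0.40) = 0.776800
P(PTU path down) [AND] = 0.084000 × 0.776800 = 0.065251
P(Standby system fails) [OR] = 1 − (1−0.40) × (1−0.19) × (1−0.11) = 0.567460
P(System A unavailable) [OR] = 1 − (1−0.42) × (1−0.35) = 0.623000
P(Right circuit unavailable) [OR] = 1 − (1−0.567460) × (1−0.623000) = 0.836932
P(Aircraft hydraulic pressure lost) [OR] = 1 − (1−0.065251) × (1−0.836932) × (1−0.04) = 0.853669
Rounded to 4 decimal places: P(Aircraft hydraulic pressure lost) ≈ 0.8537.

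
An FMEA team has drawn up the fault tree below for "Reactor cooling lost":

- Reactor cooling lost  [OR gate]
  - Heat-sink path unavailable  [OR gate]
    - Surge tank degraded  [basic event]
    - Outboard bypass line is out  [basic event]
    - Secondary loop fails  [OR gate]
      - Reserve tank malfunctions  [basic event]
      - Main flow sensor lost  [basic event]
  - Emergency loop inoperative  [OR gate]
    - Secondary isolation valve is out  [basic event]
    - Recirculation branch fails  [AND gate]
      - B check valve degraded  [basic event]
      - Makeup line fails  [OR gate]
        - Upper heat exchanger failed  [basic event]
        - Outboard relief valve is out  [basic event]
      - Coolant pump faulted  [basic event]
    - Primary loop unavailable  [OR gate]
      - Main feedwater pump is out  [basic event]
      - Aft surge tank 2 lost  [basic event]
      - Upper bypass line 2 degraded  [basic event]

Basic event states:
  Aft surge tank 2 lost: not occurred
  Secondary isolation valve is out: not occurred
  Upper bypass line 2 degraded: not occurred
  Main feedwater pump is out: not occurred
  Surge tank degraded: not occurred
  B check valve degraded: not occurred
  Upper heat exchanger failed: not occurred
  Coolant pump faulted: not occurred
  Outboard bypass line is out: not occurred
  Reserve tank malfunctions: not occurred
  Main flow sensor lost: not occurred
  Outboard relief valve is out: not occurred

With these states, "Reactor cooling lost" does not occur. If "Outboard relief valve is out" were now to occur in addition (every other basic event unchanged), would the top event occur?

Counterfactual: set "Outboard relief valve is out" to occurred.
Secondary loop fails [OR]: Reserve tank malfunctions=not, Main flow sensor lost=not → no input occurs → does not occur.
Heat-sink path unavailable [OR]: Surge tank degraded=not, Outboard bypass line is out=not, Secondary loop fails=not → no input occurs → does not occur.
Makeup line fails [OR]: Upper heat exchanger failed=not, Outboard relief valve is out=occurs → at least one input occurs → occurs.
Recirculation branch fails [AND]: B check valve degraded=not, Makeup line fails=occurs, Coolant pump faulted=not → not all inputs occur → does not occur.
Primary loop unavailable [OR]: Main feedwater pump is out=not, Aft surge tank 2 lost=not, Upper bypass line 2 degraded=not → no input occurs → does not occur.
Emergency loop inoperative [OR]: Secondary isolation valve is out=not, Recirculation branch fails=not, Primary loop unavailable=not → no input occurs → does not occur.
Reactor cooling lost [OR]: Heat-sink path unavailable=not, Emergency loop inoperative=not → no input occurs → does not occur.

No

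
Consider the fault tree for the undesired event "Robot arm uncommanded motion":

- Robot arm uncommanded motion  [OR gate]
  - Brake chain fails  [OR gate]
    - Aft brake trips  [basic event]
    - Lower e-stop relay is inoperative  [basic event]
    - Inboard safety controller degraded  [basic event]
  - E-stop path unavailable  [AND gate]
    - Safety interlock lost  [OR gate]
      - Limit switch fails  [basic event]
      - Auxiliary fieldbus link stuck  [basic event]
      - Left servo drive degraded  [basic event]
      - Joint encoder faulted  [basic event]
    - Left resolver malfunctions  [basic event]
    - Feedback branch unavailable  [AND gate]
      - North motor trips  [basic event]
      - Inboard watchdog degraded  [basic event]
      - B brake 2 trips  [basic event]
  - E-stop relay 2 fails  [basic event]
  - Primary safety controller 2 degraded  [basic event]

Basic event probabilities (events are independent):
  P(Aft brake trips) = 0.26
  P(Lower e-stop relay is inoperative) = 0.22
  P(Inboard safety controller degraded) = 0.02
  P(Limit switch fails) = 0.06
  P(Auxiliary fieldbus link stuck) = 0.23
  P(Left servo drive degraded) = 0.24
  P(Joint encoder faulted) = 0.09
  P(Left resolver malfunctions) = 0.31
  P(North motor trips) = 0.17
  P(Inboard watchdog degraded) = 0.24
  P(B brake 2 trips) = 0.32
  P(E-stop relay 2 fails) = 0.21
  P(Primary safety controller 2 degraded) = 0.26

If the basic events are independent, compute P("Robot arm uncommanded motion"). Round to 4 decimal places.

P(Brake chain fails) [OR] = 1 − (1−0.26) × (1−0.22) × (1−0.02) = 0.434344
P(Safety interlock lost) [OR] = 1 − (1−0.06) × (1−0.23) × (1−0.24) × (1−0.09) = 0.499420
P(Feedback branch unavailable) [AND] = 0.17 × 0.24 × 0.32 = 0.013056
P(E-stop path unavailable) [AND] = 0.499420 × 0.31 × 0.013056 = 0.002021
P(Robot arm uncommanded motion) [OR] = 1 − (1−0.434344) × (1−0.002021) × (1−0.21) × (1−0.26) = 0.669986
Rounded to 4 decimal places: P(Robot arm uncommanded motion) ≈ 0.6700.

0.6700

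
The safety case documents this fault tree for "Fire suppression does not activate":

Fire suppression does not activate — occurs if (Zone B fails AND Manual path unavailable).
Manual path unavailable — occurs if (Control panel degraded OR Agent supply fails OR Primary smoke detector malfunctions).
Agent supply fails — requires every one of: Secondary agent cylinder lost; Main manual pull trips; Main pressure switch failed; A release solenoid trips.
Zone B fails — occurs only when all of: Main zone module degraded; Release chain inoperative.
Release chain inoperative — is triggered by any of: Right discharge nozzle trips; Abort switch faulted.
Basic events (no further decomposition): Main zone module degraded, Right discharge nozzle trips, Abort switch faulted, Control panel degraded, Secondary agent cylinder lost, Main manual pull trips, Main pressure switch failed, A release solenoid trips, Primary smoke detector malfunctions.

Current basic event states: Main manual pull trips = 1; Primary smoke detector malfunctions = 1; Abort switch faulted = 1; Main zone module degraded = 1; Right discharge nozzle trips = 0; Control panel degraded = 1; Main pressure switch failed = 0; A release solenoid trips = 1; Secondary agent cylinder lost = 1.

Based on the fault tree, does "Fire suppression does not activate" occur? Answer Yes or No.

Yes

Release chain inoperative [OR]: Right discharge nozzle trips=not, Abort switch faulted=occurs → at least one input occurs → occurs.
Zone B fails [AND]: Main zone module degraded=occurs, Release chain inoperative=occurs → all inputs occur → occurs.
Agent supply fails [AND]: Secondary agent cylinder lost=occurs, Main manual pull trips=occurs, Main pressure switch failed=not, A release solenoid trips=occurs → not all inputs occur → does not occur.
Manual path unavailable [OR]: Control panel degraded=occurs, Agent supply fails=not, Primary smoke detector malfunctions=occurs → at least one input occurs → occurs.
Fire suppression does not activate [AND]: Zone B fails=occurs, Manual path unavailable=occurs → all inputs occur → occurs.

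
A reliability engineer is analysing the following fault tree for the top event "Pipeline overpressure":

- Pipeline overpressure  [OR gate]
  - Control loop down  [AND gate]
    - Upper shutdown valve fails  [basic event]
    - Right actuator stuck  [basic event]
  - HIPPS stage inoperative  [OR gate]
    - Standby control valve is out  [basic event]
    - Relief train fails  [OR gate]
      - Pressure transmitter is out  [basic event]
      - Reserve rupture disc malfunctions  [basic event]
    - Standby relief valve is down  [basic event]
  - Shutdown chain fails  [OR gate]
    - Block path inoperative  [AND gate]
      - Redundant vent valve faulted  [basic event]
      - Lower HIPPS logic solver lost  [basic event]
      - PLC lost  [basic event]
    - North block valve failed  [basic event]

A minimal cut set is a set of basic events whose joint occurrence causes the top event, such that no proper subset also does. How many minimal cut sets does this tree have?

7

Control loop down [AND]: one cut set from each child combined → 1 × 1 = 1 cut set(s).
Relief train fails [OR]: union of children's cut sets → 2 cut set(s).
HIPPS stage inoperative [OR]: union of children's cut sets → 4 cut set(s).
Block path inoperative [AND]: one cut set from each child combined → 1 × 1 × 1 = 1 cut set(s).
Shutdown chain fails [OR]: union of children's cut sets → 2 cut set(s).
Pipeline overpressure [OR]: union of children's cut sets → 7 cut set(s).
Minimal cut sets: {Right actuator stuck, Upper shutdown valve fails}; {Standby control valve is out}; {Pressure transmitter is out}; {Reserve rupture disc malfunctions}; {Standby relief valve is down}; {Lower HIPPS logic solver lost, PLC lost, Redundant vent valve faulted}; {North block valve failed}.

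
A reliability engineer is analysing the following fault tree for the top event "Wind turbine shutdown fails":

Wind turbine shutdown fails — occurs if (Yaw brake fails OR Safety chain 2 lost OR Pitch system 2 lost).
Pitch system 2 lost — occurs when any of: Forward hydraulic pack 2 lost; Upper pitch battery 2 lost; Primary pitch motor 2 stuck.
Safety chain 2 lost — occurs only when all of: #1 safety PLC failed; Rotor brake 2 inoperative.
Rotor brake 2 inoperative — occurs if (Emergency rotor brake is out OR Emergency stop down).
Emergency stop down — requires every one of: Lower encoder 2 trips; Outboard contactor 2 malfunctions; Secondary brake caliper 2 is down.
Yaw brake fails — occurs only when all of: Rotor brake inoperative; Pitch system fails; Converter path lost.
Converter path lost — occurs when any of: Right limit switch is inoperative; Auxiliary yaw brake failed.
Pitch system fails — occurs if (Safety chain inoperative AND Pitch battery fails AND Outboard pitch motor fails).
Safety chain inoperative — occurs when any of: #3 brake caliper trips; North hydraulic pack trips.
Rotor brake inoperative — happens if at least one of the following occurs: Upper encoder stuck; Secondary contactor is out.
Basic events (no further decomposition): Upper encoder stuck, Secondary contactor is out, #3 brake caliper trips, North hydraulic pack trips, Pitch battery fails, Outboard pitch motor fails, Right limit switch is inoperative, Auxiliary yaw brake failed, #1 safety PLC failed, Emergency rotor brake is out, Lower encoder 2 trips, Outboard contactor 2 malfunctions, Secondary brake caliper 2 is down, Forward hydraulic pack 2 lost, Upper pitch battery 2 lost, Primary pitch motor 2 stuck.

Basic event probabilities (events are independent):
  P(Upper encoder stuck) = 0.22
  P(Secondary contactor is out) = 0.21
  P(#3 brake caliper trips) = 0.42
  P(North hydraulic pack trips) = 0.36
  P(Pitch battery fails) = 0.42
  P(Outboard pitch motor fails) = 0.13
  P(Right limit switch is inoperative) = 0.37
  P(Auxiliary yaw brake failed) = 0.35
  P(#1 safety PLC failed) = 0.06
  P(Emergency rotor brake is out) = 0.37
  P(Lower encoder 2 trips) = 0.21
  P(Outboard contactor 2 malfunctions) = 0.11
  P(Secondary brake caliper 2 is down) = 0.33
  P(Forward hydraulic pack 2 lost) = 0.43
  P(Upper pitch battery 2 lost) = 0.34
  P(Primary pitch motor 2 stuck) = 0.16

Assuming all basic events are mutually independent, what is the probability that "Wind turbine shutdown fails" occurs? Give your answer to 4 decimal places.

P(Rotor brake inoperative) [OR] = 1 − (1−0.22) × (1−0.21) = 0.383800
P(Safety chain inoperative) [OR] = 1 − (1−0.42) × (1−0.36) = 0.628800
P(Pitch system fails) [AND] = 0.628800 × 0.42 × 0.13 = 0.034332
P(Converter path lost) [OR] = 1 − (1−0.37) × (1−0.35) = 0.590500
P(Yaw brake fails) [AND] = 0.383800 × 0.034332 × 0.590500 = 0.007781
P(Emergency stop down) [AND] = 0.21 × 0.11 × 0.33 = 0.007623
P(Rotor brake 2 inoperative) [OR] = 1 − (1−0.37) × (1−0.007623) = 0.374802
P(Safety chain 2 lost) [AND] = 0.06 × 0.374802 = 0.022488
P(Pitch system 2 lost) [OR] = 1 − (1−0.43) × (1−0.34) × (1−0.16) = 0.683992
P(Wind turbine shutdown fails) [OR] = 1 − (1−0.007781) × (1−0.022488) × (1−0.683992) = 0.693502
Rounded to 4 decimal places: P(Wind turbine shutdown fails) ≈ 0.6935.

0.6935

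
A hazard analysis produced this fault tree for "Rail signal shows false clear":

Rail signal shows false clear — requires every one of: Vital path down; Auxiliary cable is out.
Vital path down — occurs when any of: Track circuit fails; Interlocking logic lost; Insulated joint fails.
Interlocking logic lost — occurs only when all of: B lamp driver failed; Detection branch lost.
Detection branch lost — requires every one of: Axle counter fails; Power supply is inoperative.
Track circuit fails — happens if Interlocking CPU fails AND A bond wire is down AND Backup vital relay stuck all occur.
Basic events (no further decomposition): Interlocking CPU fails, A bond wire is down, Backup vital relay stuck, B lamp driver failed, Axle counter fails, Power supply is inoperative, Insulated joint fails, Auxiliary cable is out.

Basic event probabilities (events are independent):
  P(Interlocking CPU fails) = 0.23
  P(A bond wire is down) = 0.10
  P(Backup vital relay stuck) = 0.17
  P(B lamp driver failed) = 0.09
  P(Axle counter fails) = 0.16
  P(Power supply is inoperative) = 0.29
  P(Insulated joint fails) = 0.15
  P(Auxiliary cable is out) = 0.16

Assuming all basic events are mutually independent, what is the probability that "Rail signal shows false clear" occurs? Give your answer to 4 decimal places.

P(Track circuit fails) [AND] = 0.23 × 0.10 × 0.17 = 0.003910
P(Detection branch lost) [AND] = 0.16 × 0.29 = 0.046400
P(Interlocking logic lost) [AND] = 0.09 × 0.046400 = 0.004176
P(Vital path down) [OR] = 1 − (1−0.003910) × (1−0.004176) × (1−0.15) = 0.156859
P(Rail signal shows false clear) [AND] = 0.156859 × 0.16 = 0.025097
Rounded to 4 decimal places: P(Rail signal shows false clear) ≈ 0.0251.

0.0251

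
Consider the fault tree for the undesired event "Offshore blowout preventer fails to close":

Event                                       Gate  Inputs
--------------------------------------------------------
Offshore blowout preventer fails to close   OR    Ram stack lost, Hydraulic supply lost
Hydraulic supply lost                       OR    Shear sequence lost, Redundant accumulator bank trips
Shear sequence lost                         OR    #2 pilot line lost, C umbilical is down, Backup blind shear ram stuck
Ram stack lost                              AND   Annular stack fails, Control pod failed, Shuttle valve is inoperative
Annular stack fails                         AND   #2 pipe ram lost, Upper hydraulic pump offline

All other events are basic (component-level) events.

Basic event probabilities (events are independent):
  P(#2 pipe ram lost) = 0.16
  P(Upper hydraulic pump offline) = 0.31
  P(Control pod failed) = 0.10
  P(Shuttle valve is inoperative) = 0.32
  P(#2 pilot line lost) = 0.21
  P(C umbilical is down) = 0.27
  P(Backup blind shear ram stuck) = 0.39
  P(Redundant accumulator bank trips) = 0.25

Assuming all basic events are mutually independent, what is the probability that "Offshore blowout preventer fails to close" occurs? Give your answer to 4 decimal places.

P(Annular stack fails) [AND] = 0.16 × 0.31 = 0.049600
P(Ram stack lost) [AND] = 0.049600 × 0.10 × 0.32 = 0.001587
P(Shear sequence lost) [OR] = 1 − (1−0.21) × (1−0.27) × (1−0.39) = 0.648213
P(Hydraulic supply lost) [OR] = 1 − (1−0.648213) × (1−0.25) = 0.736160
P(Offshore blowout preventer fails to close) [OR] = 1 − (1−0.001587) × (1−0.736160) = 0.736579
Rounded to 4 decimal places: P(Offshore blowout preventer fails to close) ≈ 0.7366.

0.7366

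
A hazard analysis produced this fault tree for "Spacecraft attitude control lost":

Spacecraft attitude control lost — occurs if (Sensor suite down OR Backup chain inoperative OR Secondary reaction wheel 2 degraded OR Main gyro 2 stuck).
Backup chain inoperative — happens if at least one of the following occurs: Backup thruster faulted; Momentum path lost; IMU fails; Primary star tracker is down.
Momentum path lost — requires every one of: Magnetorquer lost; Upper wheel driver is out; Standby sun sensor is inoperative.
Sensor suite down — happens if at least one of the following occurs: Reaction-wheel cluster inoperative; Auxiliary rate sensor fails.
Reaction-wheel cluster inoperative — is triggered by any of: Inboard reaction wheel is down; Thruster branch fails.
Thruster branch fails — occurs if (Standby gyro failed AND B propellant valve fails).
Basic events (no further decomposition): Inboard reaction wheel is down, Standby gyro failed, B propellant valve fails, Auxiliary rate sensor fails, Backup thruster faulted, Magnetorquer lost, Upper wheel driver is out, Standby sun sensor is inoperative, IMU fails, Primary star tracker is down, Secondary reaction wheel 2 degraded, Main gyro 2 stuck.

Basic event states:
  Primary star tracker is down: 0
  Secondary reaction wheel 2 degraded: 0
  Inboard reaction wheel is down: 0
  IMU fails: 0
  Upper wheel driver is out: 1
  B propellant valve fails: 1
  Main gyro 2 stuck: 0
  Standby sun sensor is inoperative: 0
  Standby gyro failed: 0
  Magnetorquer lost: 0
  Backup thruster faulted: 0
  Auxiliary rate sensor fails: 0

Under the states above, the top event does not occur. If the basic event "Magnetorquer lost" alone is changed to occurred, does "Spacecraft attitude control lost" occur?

Counterfactual: set "Magnetorquer lost" to occurred.
Thruster branch fails [AND]: Standby gyro failed=not, B propellant valve fails=occurs → not all inputs occur → does not occur.
Reaction-wheel cluster inoperative [OR]: Inboard reaction wheel is down=not, Thruster branch fails=not → no input occurs → does not occur.
Sensor suite down [OR]: Reaction-wheel cluster inoperative=not, Auxiliary rate sensor fails=not → no input occurs → does not occur.
Momentum path lost [AND]: Magnetorquer lost=occurs, Upper wheel driver is out=occurs, Standby sun sensor is inoperative=not → not all inputs occur → does not occur.
Backup chain inoperative [OR]: Backup thruster faulted=not, Momentum path lost=not, IMU fails=not, Primary star tracker is down=not → no input occurs → does not occur.
Spacecraft attitude control lost [OR]: Sensor suite down=not, Backup chain inoperative=not, Secondary reaction wheel 2 degraded=not, Main gyro 2 stuck=not → no input occurs → does not occur.

No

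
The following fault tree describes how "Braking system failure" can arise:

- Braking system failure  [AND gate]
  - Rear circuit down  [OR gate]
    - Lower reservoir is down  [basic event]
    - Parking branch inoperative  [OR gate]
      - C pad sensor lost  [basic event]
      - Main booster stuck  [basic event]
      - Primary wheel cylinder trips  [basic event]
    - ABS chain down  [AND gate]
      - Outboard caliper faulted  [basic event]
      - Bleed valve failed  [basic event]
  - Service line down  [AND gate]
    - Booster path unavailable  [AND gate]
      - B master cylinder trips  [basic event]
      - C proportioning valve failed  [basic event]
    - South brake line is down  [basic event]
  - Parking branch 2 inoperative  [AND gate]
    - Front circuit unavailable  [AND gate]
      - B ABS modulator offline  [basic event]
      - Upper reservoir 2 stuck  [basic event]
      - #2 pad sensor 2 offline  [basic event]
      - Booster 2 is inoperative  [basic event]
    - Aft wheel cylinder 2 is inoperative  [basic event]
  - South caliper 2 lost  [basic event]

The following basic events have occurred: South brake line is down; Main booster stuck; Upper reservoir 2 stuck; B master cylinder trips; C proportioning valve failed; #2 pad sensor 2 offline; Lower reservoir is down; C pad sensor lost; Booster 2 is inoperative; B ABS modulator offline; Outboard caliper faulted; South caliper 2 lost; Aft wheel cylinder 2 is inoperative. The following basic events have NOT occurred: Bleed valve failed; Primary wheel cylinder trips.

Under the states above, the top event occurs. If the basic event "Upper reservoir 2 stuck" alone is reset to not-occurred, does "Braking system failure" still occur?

Counterfactual: set "Upper reservoir 2 stuck" to not occurred.
Parking branch inoperative [OR]: C pad sensor lost=occurs, Main booster stuck=occurs, Primary wheel cylinder trips=not → at least one input occurs → occurs.
ABS chain down [AND]: Outboard caliper faulted=occurs, Bleed valve failed=not → not all inputs occur → does not occur.
Rear circuit down [OR]: Lower reservoir is down=occurs, Parking branch inoperative=occurs, ABS chain down=not → at least one input occurs → occurs.
Booster path unavailable [AND]: B master cylinder trips=occurs, C proportioning valve failed=occurs → all inputs occur → occurs.
Service line down [AND]: Booster path unavailable=occurs, South brake line is down=occurs → all inputs occur → occurs.
Front circuit unavailable [AND]: B ABS modulator offline=occurs, Upper reservoir 2 stuck=not, #2 pad sensor 2 offline=occurs, Booster 2 is inoperative=occurs → not all inputs occur → does not occur.
Parking branch 2 inoperative [AND]: Front circuit unavailable=not, Aft wheel cylinder 2 is inoperative=occurs → not all inputs occur → does not occur.
Braking system failure [AND]: Rear circuit down=occurs, Service line down=occurs, Parking branch 2 inoperative=not, South caliper 2 lost=occurs → not all inputs occur → does not occur.

No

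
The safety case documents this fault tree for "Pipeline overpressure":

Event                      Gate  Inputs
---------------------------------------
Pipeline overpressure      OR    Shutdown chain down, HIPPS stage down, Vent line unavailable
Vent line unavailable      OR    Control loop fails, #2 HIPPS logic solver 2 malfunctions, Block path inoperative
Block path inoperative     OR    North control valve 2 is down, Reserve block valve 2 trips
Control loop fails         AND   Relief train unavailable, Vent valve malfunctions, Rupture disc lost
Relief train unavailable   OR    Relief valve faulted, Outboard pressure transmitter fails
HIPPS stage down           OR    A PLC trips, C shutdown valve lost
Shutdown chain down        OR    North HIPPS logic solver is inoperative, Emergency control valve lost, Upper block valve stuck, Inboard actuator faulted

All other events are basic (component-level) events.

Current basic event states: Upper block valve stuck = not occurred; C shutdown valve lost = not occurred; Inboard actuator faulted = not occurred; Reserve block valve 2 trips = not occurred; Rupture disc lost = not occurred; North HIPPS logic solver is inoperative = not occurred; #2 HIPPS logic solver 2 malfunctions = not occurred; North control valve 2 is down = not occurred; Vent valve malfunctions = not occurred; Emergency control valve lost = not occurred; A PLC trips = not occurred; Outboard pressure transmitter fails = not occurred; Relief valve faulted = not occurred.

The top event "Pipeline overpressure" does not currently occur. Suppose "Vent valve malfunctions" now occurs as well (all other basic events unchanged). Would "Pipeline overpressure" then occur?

Counterfactual: set "Vent valve malfunctions" to occurred.
Shutdown chain down [OR]: North HIPPS logic solver is inoperative=not, Emergency control valve lost=not, Upper block valve stuck=not, Inboard actuator faulted=not → no input occurs → does not occur.
HIPPS stage down [OR]: A PLC trips=not, C shutdown valve lost=not → no input occurs → does not occur.
Relief train unavailable [OR]: Relief valve faulted=not, Outboard pressure transmitter fails=not → no input occurs → does not occur.
Control loop fails [AND]: Relief train unavailable=not, Vent valve malfunctions=occurs, Rupture disc lost=not → not all inputs occur → does not occur.
Block path inoperative [OR]: North control valve 2 is down=not, Reserve block valve 2 trips=not → no input occurs → does not occur.
Vent line unavailable [OR]: Control loop fails=not, #2 HIPPS logic solver 2 malfunctions=not, Block path inoperative=not → no input occurs → does not occur.
Pipeline overpressure [OR]: Shutdown chain down=not, HIPPS stage down=not, Vent line unavailable=not → no input occurs → does not occur.

No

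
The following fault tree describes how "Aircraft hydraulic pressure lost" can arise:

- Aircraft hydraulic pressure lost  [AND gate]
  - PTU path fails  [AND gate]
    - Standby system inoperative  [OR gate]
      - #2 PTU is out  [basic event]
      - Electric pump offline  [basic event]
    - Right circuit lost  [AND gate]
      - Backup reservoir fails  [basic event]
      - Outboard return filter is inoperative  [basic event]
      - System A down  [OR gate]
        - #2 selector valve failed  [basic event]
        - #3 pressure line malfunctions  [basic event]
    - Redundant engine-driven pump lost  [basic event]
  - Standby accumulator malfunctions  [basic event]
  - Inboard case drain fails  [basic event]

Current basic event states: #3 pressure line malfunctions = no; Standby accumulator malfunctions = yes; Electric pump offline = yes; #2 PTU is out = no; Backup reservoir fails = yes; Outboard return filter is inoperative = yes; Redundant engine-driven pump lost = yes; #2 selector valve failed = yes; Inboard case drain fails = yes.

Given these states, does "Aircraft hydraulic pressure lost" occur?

Standby system inoperative [OR]: #2 PTU is out=not, Electric pump offline=occurs → at least one input occurs → occurs.
System A down [OR]: #2 selector valve failed=occurs, #3 pressure line malfunctions=not → at least one input occurs → occurs.
Right circuit lost [AND]: Backup reservoir fails=occurs, Outboard return filter is inoperative=occurs, System A down=occurs → all inputs occur → occurs.
PTU path fails [AND]: Standby system inoperative=occurs, Right circuit lost=occurs, Redundant engine-driven pump lost=occurs → all inputs occur → occurs.
Aircraft hydraulic pressure lost [AND]: PTU path fails=occurs, Standby accumulator malfunctions=occurs, Inboard case drain fails=occurs → all inputs occur → occurs.

Yes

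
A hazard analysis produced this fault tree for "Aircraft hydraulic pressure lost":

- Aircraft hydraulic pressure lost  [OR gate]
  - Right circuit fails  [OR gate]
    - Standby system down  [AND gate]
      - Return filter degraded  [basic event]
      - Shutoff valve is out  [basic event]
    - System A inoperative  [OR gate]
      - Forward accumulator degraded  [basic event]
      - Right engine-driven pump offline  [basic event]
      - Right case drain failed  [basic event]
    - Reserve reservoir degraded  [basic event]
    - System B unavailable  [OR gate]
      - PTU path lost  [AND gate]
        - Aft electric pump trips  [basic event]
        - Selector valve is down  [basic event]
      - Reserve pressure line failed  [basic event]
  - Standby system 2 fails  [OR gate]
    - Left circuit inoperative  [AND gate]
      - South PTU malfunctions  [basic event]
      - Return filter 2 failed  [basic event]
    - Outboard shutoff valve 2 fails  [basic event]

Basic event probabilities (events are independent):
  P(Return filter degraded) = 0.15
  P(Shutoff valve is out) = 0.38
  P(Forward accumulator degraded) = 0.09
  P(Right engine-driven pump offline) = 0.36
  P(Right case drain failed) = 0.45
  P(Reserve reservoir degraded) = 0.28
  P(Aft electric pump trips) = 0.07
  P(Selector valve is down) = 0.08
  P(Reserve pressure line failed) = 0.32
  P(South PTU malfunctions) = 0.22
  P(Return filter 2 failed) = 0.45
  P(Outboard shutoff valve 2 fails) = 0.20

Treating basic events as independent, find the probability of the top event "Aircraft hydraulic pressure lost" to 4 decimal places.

0.8940

P(Standby system down) [AND] = 0.15 × 0.38 = 0.057000
P(System A inoperative) [OR] = 1 − (1−0.09) × (1−0.36) × (1−0.45) = 0.679680
P(PTU path lost) [AND] = 0.07 × 0.08 = 0.005600
P(System B unavailable) [OR] = 1 − (1−0.005600) × (1−0.32) = 0.323808
P(Right circuit fails) [OR] = 1 − (1−0.057000) × (1−0.679680) × (1−0.28) × (1−0.323808) = 0.852939
P(Left circuit inoperative) [AND] = 0.22 × 0.45 = 0.099000
P(Standby system 2 fails) [OR] = 1 − (1−0.099000) × (1−0.20) = 0.279200
P(Aircraft hydraulic pressure lost) [OR] = 1 − (1−0.852939) × (1−0.279200) = 0.893998
Rounded to 4 decimal places: P(Aircraft hydraulic pressure lost) ≈ 0.8940.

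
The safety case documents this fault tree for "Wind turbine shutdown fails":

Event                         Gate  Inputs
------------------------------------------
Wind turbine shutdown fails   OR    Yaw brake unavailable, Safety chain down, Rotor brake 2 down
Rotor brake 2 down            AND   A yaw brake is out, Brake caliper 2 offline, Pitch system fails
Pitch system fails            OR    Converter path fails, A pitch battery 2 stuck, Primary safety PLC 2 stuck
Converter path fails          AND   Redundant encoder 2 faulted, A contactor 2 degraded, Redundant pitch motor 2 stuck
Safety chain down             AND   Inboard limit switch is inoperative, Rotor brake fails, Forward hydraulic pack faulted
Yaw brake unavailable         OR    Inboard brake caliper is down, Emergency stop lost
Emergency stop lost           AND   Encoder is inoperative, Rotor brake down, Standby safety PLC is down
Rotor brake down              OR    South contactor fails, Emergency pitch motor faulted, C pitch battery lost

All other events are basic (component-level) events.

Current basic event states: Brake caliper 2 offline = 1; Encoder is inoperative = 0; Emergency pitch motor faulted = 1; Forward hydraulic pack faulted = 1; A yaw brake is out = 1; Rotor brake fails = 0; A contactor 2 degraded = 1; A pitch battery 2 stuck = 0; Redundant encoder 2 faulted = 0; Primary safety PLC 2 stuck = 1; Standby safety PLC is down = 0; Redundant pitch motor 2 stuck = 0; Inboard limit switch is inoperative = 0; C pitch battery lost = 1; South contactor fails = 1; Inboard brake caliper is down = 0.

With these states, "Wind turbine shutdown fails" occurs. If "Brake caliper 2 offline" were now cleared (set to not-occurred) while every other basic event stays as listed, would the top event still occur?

No

Counterfactual: set "Brake caliper 2 offline" to not occurred.
Rotor brake down [OR]: South contactor fails=occurs, Emergency pitch motor faulted=occurs, C pitch battery lost=occurs → at least one input occurs → occurs.
Emergency stop lost [AND]: Encoder is inoperative=not, Rotor brake down=occurs, Standby safety PLC is down=not → not all inputs occur → does not occur.
Yaw brake unavailable [OR]: Inboard brake caliper is down=not, Emergency stop lost=not → no input occurs → does not occur.
Safety chain down [AND]: Inboard limit switch is inoperative=not, Rotor brake fails=not, Forward hydraulic pack faulted=occurs → not all inputs occur → does not occur.
Converter path fails [AND]: Redundant encoder 2 faulted=not, A contactor 2 degraded=occurs, Redundant pitch motor 2 stuck=not → not all inputs occur → does not occur.
Pitch system fails [OR]: Converter path fails=not, A pitch battery 2 stuck=not, Primary safety PLC 2 stuck=occurs → at least one input occurs → occurs.
Rotor brake 2 down [AND]: A yaw brake is out=occurs, Brake caliper 2 offline=not, Pitch system fails=occurs → not all inputs occur → does not occur.
Wind turbine shutdown fails [OR]: Yaw brake unavailable=not, Safety chain down=not, Rotor brake 2 down=not → no input occurs → does not occur.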